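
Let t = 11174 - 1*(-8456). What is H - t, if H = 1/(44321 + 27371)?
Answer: -1407313959/71692 ≈ -19630.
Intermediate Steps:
t = 19630 (t = 11174 + 8456 = 19630)
H = 1/71692 ≈ 1.3949e-5
H - t = 1/71692 - 1*19630 = 1/71692 - 19630 = -1407313959/71692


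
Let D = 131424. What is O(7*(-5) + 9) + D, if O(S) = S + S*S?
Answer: 132074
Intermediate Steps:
O(S) = S + S²
O(7*(-5) + 9) + D = (7*(-5) + 9)*(1 + (7*(-5) + 9)) + 131424 = (-35 + 9)*(1 + (-35 + 9)) + 131424 = -26*(1 - 26) + 131424 = -26*(-25) + 131424 = 650 + 131424 = 132074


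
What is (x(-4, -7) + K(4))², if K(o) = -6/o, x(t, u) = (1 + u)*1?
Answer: 225/4 ≈ 56.250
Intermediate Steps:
x(t, u) = 1 + u
(x(-4, -7) + K(4))² = ((1 - 7) - 6/4)² = (-6 - 6*¼)² = (-6 - 3/2)² = (-15/2)² = 225/4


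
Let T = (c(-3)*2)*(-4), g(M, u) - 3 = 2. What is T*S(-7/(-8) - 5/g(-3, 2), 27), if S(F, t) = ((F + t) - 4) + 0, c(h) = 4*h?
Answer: 2196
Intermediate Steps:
g(M, u) = 5 (g(M, u) = 3 + 2 = 5)
T = 96 (T = ((4*(-3))*2)*(-4) = -12*2*(-4) = -24*(-4) = 96)
S(F, t) = -4 + F + t (S(F, t) = (-4 + F + t) + 0 = -4 + F + t)
T*S(-7/(-8) - 5/g(-3, 2), 27) = 96*(-4 + (-7/(-8) - 5/5) + 27) = 96*(-4 + (-7*(-⅛) - 5*⅕) + 27) = 96*(-4 + (7/8 - 1) + 27) = 96*(-4 - ⅛ + 27) = 96*(183/8) = 2196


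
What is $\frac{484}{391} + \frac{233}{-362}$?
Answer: $\frac{84105}{141542} \approx 0.5942$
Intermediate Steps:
$\frac{484}{391} + \frac{233}{-362} = 484 \cdot \frac{1}{391} + 233 \left(- \frac{1}{362}\right) = \frac{484}{391} - \frac{233}{362} = \frac{84105}{141542}$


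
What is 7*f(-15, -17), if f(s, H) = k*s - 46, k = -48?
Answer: 4718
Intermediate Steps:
f(s, H) = -46 - 48*s (f(s, H) = -48*s - 46 = -46 - 48*s)
7*f(-15, -17) = 7*(-46 - 48*(-15)) = 7*(-46 + 720) = 7*674 = 4718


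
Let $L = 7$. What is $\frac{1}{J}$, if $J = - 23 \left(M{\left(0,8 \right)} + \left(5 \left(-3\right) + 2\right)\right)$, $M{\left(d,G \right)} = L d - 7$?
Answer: $\frac{1}{460} \approx 0.0021739$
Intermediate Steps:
$M{\left(d,G \right)} = -7 + 7 d$ ($M{\left(d,G \right)} = 7 d - 7 = -7 + 7 d$)
$J = 460$ ($J = - 23 \left(\left(-7 + 7 \cdot 0\right) + \left(5 \left(-3\right) + 2\right)\right) = - 23 \left(\left(-7 + 0\right) + \left(-15 + 2\right)\right) = - 23 \left(-7 - 13\right) = \left(-23\right) \left(-20\right) = 460$)
$\frac{1}{J} = \frac{1}{460}$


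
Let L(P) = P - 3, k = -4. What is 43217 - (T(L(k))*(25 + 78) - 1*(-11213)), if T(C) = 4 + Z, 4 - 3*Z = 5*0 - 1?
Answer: 94261/3 ≈ 31420.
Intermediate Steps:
Z = 5/3 (Z = 4/3 - (5*0 - 1)/3 = 4/3 - (0 - 1)/3 = 4/3 - 1/3*(-1) = 4/3 + 1/3 = 5/3 ≈ 1.6667)
L(P) = -3 + P
T(C) = 17/3 (T(C) = 4 + 5/3 = 17/3)
43217 - (T(L(k))*(25 + 78) - 1*(-11213)) = 43217 - (17*(25 + 78)/3 - 1*(-11213)) = 43217 - ((17/3)*103 + 11213) = 43217 - (1751/3 + 11213) = 43217 - 1*35390/3 = 43217 - 35390/3 = 94261/3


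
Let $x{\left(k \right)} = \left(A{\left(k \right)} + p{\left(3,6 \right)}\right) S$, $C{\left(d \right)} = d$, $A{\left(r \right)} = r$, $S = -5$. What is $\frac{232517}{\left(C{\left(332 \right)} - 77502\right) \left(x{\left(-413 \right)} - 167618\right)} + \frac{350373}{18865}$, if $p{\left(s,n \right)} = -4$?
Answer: $\frac{895146543934747}{48196987214530} \approx 18.573$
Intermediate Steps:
$x{\left(k \right)} = 20 - 5 k$ ($x{\left(k \right)} = \left(k - 4\right) \left(-5\right) = \left(-4 + k\right) \left(-5\right) = 20 - 5 k$)
$\frac{232517}{\left(C{\left(332 \right)} - 77502\right) \left(x{\left(-413 \right)} - 167618\right)} + \frac{350373}{18865} = \frac{232517}{\left(332 - 77502\right) \left(\left(20 - -2065\right) - 167618\right)} + \frac{350373}{18865} = \frac{232517}{\left(-77170\right) \left(\left(20 + 2065\right) - 167618\right)} + 350373 \cdot \frac{1}{18865} = \frac{232517}{\left(-77170\right) \left(2085 - 167618\right)} + \frac{350373}{18865} = \frac{232517}{\left(-77170\right) \left(-165533\right)} + \frac{350373}{18865} = \frac{232517}{12774181610} + \frac{350373}{18865} = \frac{895146543934747}{48196987214530}$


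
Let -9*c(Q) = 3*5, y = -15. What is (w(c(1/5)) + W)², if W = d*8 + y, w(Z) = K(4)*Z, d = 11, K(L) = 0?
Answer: 5329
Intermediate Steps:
c(Q) = -5/3
w(Z) = 0 (w(Z) = 0*Z = 0)
W = 73 (W = 11*8 - 15 = 88 - 15 = 73)
(w(c(1/5)) + W)² = (0 + 73)² = 73² = 5329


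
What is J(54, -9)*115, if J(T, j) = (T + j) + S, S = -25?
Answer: 2300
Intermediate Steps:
J(T, j) = -25 + T + j (J(T, j) = (T + j) - 25 = -25 + T + j)
J(54, -9)*115 = (-25 + 54 - 9)*115 = 20*115 = 2300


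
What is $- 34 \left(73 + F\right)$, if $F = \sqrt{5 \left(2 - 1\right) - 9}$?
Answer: $-2482 - 68 i \approx -2482.0 - 68.0 i$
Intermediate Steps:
$F = 2 i$ ($F = \sqrt{5 \cdot 1 - 9} = \sqrt{5 - 9} = \sqrt{-4} = 2 i \approx 2.0 i$)
$- 34 \left(73 + F\right) = - 34 \left(73 + 2 i\right) = -2482 - 68 i$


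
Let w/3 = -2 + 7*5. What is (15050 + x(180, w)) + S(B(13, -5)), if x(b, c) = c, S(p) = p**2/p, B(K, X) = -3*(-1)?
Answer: 15152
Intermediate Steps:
B(K, X) = 3
w = 99 (w = 3*(-2 + 7*5) = 3*(-2 + 35) = 3*33 = 99)
S(p) = p
(15050 + x(180, w)) + S(B(13, -5)) = (15050 + 99) + 3 = 15149 + 3 = 15152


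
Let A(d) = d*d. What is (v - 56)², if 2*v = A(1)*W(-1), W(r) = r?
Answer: 12769/4 ≈ 3192.3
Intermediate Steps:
A(d) = d²
v = -½ (v = (1²*(-1))/2 = (1*(-1))/2 = (½)*(-1) = -½ ≈ -0.50000)
(v - 56)² = (-½ - 56)² = (-113/2)² = 12769/4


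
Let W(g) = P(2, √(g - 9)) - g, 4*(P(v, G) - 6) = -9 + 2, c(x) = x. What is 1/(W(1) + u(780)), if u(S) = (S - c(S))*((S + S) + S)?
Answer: 4/13 ≈ 0.30769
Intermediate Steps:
u(S) = 0 (u(S) = (S - S)*((S + S) + S) = 0*(2*S + S) = 0*(3*S) = 0)
P(v, G) = 17/4 (P(v, G) = 6 + (-9 + 2)/4 = 6 + (¼)*(-7) = 6 - 7/4 = 17/4)
W(g) = 17/4 - g
1/(W(1) + u(780)) = 1/((17/4 - 1*1) + 0) = 1/((17/4 - 1) + 0) = 1/(13/4 + 0) = 1/(13/4) = 4/13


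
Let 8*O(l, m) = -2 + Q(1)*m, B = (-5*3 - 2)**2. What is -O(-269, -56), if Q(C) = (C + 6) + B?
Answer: 8289/4 ≈ 2072.3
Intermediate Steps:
B = 289 (B = (-15 - 2)**2 = (-17)**2 = 289)
Q(C) = 295 + C (Q(C) = (C + 6) + 289 = (6 + C) + 289 = 295 + C)
O(l, m) = -1/4 + 37*m (O(l, m) = (-2 + (295 + 1)*m)/8 = (-2 + 296*m)/8 = -1/4 + 37*m)
-O(-269, -56) = -(-1/4 + 37*(-56)) = -(-1/4 - 2072) = -1*(-8289/4) = 8289/4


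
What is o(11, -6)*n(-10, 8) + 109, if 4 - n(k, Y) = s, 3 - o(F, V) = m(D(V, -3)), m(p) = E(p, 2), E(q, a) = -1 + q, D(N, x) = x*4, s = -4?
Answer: 237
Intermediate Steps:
D(N, x) = 4*x
m(p) = -1 + p
o(F, V) = 16 (o(F, V) = 3 - (-1 + 4*(-3)) = 3 - (-1 - 12) = 3 - 1*(-13) = 3 + 13 = 16)
n(k, Y) = 8 (n(k, Y) = 4 - 1*(-4) = 4 + 4 = 8)
o(11, -6)*n(-10, 8) + 109 = 16*8 + 109 = 128 + 109 = 237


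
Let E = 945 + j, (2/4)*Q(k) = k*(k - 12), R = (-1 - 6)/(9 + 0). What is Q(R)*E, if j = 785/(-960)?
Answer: 145932815/7776 ≈ 18767.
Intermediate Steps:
j = -157/192 (j = 785*(-1/960) = -157/192 ≈ -0.81771)
R = -7/9 ≈ -0.77778
Q(k) = 2*k*(-12 + k) (Q(k) = 2*(k*(k - 12)) = 2*(k*(-12 + k)) = 2*k*(-12 + k))
E = 181283/192 (E = 945 - 157/192 = 181283/192 ≈ 944.18)
Q(R)*E = (2*(-7/9)*(-12 - 7/9))*(181283/192) = (2*(-7/9)*(-115/9))*(181283/192) = (1610/81)*(181283/192) = 145932815/7776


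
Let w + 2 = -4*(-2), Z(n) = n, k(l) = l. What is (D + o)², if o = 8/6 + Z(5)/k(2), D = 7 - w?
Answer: 841/36 ≈ 23.361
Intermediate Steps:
w = 6 (w = -2 - 4*(-2) = -2 + 8 = 6)
D = 1 (D = 7 - 1*6 = 7 - 6 = 1)
o = 23/6 (o = 8/6 + 5/2 = 8*(⅙) + 5*(½) = 4/3 + 5/2 = 23/6 ≈ 3.8333)
(D + o)² = (1 + 23/6)² = (29/6)² = 841/36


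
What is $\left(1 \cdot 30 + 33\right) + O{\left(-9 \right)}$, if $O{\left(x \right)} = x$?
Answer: $54$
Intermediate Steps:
$\left(1 \cdot 30 + 33\right) + O{\left(-9 \right)} = \left(1 \cdot 30 + 33\right) - 9 = \left(30 + 33\right) - 9 = 63 - 9 = 54$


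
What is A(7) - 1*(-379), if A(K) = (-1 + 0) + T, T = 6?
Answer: 384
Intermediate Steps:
A(K) = 5 (A(K) = (-1 + 0) + 6 = -1 + 6 = 5)
A(7) - 1*(-379) = 5 - 1*(-379) = 5 + 379 = 384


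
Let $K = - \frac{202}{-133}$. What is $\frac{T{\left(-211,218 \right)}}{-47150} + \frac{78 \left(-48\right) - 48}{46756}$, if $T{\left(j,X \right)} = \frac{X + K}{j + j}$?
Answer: $- \frac{627097475289}{7733269695025} \approx -0.081091$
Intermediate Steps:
$K = \frac{202}{133}$ ($K = \left(-202\right) \left(- \frac{1}{133}\right) = \frac{202}{133} \approx 1.5188$)
$T{\left(j,X \right)} = \frac{\frac{202}{133} + X}{2 j}$ ($T{\left(j,X \right)} = \frac{X + \frac{202}{133}}{j + j} = \frac{\frac{202}{133} + X}{2 j}$)
$\frac{T{\left(-211,218 \right)}}{-47150} + \frac{78 \left(-48\right) - 48}{46756} = \frac{\frac{1}{266} \frac{1}{-211} \left(202 + 133 \cdot 218\right)}{-47150} + \frac{78 \left(-48\right) - 48}{46756} = \frac{1}{266} \left(- \frac{1}{211}\right) \left(202 + 28994\right) \left(- \frac{1}{47150}\right) + \left(-3744 - 48\right) \frac{1}{46756} = \frac{1}{266} \left(- \frac{1}{211}\right) 29196 \left(- \frac{1}{47150}\right) - \frac{948}{11689} = \left(- \frac{14598}{28063}\right) \left(- \frac{1}{47150}\right) - \frac{948}{11689} = \frac{7299}{661585225} - \frac{948}{11689} = - \frac{627097475289}{7733269695025}$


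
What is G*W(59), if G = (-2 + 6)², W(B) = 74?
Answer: 1184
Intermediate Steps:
G = 16 (G = 4² = 16)
G*W(59) = 16*74 = 1184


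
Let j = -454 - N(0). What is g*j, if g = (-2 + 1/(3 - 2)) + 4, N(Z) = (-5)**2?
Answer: -1437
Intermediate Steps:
N(Z) = 25
j = -479 (j = -454 - 1*25 = -454 - 25 = -479)
g = 3 (g = (-2 + 1/1) + 4 = (-2 + 1) + 4 = -1 + 4 = 3)
g*j = 3*(-479) = -1437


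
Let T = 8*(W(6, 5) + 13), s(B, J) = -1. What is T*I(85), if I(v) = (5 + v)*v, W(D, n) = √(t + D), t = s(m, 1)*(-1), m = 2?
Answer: 795600 + 61200*√7 ≈ 9.5752e+5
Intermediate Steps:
t = 1 (t = -1*(-1) = 1)
W(D, n) = √(1 + D)
I(v) = v*(5 + v)
T = 104 + 8*√7 (T = 8*(√(1 + 6) + 13) = 8*(√7 + 13) = 8*(13 + √7) = 104 + 8*√7 ≈ 125.17)
T*I(85) = (104 + 8*√7)*(85*(5 + 85)) = (104 + 8*√7)*(85*90) = (104 + 8*√7)*7650 = 795600 + 61200*√7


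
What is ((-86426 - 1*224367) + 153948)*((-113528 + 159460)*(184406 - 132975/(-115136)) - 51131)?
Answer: -38239510701942987905/28784 ≈ -1.3285e+15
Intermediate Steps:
((-86426 - 1*224367) + 153948)*((-113528 + 159460)*(184406 - 132975/(-115136)) - 51131) = ((-86426 - 224367) + 153948)*(45932*(184406 - 132975*(-1/115136)) - 51131) = (-310793 + 153948)*(45932*(184406 + 132975/115136) - 51131) = -156845*(45932*(21231902191/115136) - 51131) = -156845*(243805932859253/28784 - 51131) = -156845*243804461104549/28784 = -38239510701942987905/28784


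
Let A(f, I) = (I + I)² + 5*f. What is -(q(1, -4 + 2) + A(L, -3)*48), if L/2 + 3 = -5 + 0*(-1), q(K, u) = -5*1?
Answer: 2117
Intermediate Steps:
q(K, u) = -5
L = -16 (L = -6 + 2*(-5 + 0*(-1)) = -6 + 2*(-5 + 0) = -6 + 2*(-5) = -6 - 10 = -16)
A(f, I) = 4*I² + 5*f (A(f, I) = (2*I)² + 5*f = 4*I² + 5*f)
-(q(1, -4 + 2) + A(L, -3)*48) = -(-5 + (4*(-3)² + 5*(-16))*48) = -(-5 + (4*9 - 80)*48) = -(-5 + (36 - 80)*48) = -(-5 - 44*48) = -(-5 - 2112) = -1*(-2117) = 2117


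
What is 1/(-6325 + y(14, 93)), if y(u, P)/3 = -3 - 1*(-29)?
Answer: -1/6247 ≈ -0.00016008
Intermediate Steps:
y(u, P) = 78 (y(u, P) = 3*(-3 - 1*(-29)) = 3*(-3 + 29) = 3*26 = 78)
1/(-6325 + y(14, 93)) = 1/(-6325 + 78) = 1/(-6247) = -1/6247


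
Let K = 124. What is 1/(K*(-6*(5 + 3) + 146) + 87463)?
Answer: 1/99615 ≈ 1.0039e-5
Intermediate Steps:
1/(K*(-6*(5 + 3) + 146) + 87463) = 1/(124*(-6*(5 + 3) + 146) + 87463) = 1/(124*(-6*8 + 146) + 87463) = 1/(124*(-48 + 146) + 87463) = 1/(124*98 + 87463) = 1/(12152 + 87463) = 1/99615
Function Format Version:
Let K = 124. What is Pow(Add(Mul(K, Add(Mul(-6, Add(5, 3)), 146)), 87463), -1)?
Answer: Rational(1, 99615) ≈ 1.0039e-5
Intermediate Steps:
Pow(Add(Mul(K, Add(Mul(-6, Add(5, 3)), 146)), 87463), -1) = Pow(Add(Mul(124, Add(Mul(-6, Add(5, 3)), 146)), 87463), -1) = Pow(Add(Mul(124, Add(Mul(-6, 8), 146)), 87463), -1) = Pow(Add(Mul(124, Add(-48, 146)), 87463), -1) = Pow(Add(Mul(124, 98), 87463), -1) = Pow(Add(12152, 87463), -1) = Pow(99615, -1) = Rational(1, 99615)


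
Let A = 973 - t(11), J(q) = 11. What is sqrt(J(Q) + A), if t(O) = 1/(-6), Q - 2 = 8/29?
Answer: sqrt(35430)/6 ≈ 31.371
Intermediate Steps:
Q = 66/29 (Q = 2 + 8/29 = 66/29 ≈ 2.2759)
t(O) = -1/6
A = 5839/6 (A = 973 - 1*(-1/6) = 973 + 1/6 = 5839/6 ≈ 973.17)
sqrt(J(Q) + A) = sqrt(11 + 5839/6) = sqrt(5905/6) = sqrt(35430)/6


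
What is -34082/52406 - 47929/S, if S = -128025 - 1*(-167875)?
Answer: -1934967437/1044189550 ≈ -1.8531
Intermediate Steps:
S = 39850 (S = -128025 + 167875 = 39850)
-34082/52406 - 47929/S = -34082/52406 - 47929/39850 = -34082*1/52406 - 47929*1/39850 = -17041/26203 - 47929/39850 = -1934967437/1044189550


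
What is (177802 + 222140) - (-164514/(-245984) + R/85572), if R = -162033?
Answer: 350772585710345/877055952 ≈ 3.9994e+5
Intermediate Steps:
(177802 + 222140) - (-164514/(-245984) + R/85572) = (177802 + 222140) - (-164514/(-245984) - 162033/85572) = 399942 - (-164514*(-1/245984) - 162033*1/85572) = 399942 - (82257/122992 - 54011/28524) = 399942 - 1*(-1074155561/877055952) = 399942 + 1074155561/877055952 = 350772585710345/877055952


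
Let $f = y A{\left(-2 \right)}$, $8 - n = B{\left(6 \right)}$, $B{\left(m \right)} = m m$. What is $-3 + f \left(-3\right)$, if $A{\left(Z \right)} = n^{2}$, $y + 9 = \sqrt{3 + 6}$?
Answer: $14109$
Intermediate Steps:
$B{\left(m \right)} = m^{2}$
$n = -28$ ($n = 8 - 6^{2} = 8 - 36 = -28$)
$y = -6$ ($y = -9 + \sqrt{3 + 6} = -9 + \sqrt{9} = -9 + 3 = -6$)
$A{\left(Z \right)} = 784$ ($A{\left(Z \right)} = \left(-28\right)^{2} = 784$)
$f = -4704$ ($f = \left(-6\right) 784 = -4704$)
$-3 + f \left(-3\right) = -3 - -14112 = -3 + 14112 = 14109$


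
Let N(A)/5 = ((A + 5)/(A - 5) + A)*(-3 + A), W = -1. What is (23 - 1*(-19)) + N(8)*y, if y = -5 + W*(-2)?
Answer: -883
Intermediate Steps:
N(A) = 5*(-3 + A)*(A + (5 + A)/(-5 + A)) (N(A) = 5*(((A + 5)/(A - 5) + A)*(-3 + A)) = 5*(((5 + A)/(-5 + A) + A)*(-3 + A)) = 5*((A + (5 + A)/(-5 + A))*(-3 + A)) = 5*((-3 + A)*(A + (5 + A)/(-5 + A))) = 5*(-3 + A)*(A + (5 + A)/(-5 + A)))
y = -3 (y = -5 - 1*(-2) = -5 + 2 = -3)
(23 - 1*(-19)) + N(8)*y = (23 - 1*(-19)) + (5*(-15 + 8**3 - 7*8**2 + 17*8)/(-5 + 8))*(-3) = (23 + 19) + (5*(-15 + 512 - 7*64 + 136)/3)*(-3) = 42 + (5*(1/3)*(-15 + 512 - 448 + 136))*(-3) = 42 + (5*(1/3)*185)*(-3) = 42 + (925/3)*(-3) = 42 - 925 = -883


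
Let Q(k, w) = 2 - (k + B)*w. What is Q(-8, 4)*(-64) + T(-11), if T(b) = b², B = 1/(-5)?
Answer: -10531/5 ≈ -2106.2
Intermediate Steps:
B = -⅕ (B = 1*(-⅕) = -⅕ ≈ -0.20000)
Q(k, w) = 2 - w*(-⅕ + k) (Q(k, w) = 2 - (k - ⅕)*w = 2 - (-⅕ + k)*w = 2 - w*(-⅕ + k))
Q(-8, 4)*(-64) + T(-11) = (2 + (⅕)*4 - 1*(-8)*4)*(-64) + (-11)² = (2 + ⅘ + 32)*(-64) + 121 = (174/5)*(-64) + 121 = -11136/5 + 121 = -10531/5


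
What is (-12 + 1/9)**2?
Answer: 11449/81 ≈ 141.35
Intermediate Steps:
(-12 + 1/9)**2 = (-107/9)**2 = 11449/81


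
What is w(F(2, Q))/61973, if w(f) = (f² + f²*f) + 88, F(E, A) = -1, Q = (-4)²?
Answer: 88/61973 ≈ 0.0014200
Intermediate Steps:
Q = 16
w(f) = 88 + f² + f³ (w(f) = (f² + f³) + 88 = 88 + f² + f³)
w(F(2, Q))/61973 = (88 + (-1)² + (-1)³)/61973 = (88 + 1 - 1)*(1/61973) = 88*(1/61973) = 88/61973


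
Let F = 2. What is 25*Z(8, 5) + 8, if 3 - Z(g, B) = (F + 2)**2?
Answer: -317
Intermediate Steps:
Z(g, B) = -13 (Z(g, B) = 3 - (2 + 2)**2 = 3 - 1*4**2 = 3 - 1*16 = 3 - 16 = -13)
25*Z(8, 5) + 8 = 25*(-13) + 8 = -325 + 8 = -317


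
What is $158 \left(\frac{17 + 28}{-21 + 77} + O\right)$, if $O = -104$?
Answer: $- \frac{456541}{28} \approx -16305.0$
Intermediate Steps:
$158 \left(\frac{17 + 28}{-21 + 77} + O\right) = 158 \left(\frac{17 + 28}{-21 + 77} - 104\right) = 158 \left(\frac{45}{56} - 104\right) = 158 \left(- \frac{5779}{56}\right) = - \frac{456541}{28}$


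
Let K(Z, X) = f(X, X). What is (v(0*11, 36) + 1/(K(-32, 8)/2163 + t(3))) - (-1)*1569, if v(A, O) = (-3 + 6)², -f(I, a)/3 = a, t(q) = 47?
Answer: 53461783/33879 ≈ 1578.0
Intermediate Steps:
f(I, a) = -3*a
K(Z, X) = -3*X
v(A, O) = 9 (v(A, O) = 3² = 9)
(v(0*11, 36) + 1/(K(-32, 8)/2163 + t(3))) - (-1)*1569 = (9 + 1/(-3*8/2163 + 47)) - (-1)*1569 = (9 + 1/(-24*1/2163 + 47)) - 1*(-1569) = (9 + 1/(-8/721 + 47)) + 1569 = (9 + 1/(33879/721)) + 1569 = (9 + 721/33879) + 1569 = 305632/33879 + 1569 = 53461783/33879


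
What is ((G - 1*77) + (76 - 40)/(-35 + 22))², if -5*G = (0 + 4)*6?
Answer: 30217009/4225 ≈ 7152.0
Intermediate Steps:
G = -24/5 (G = -(0 + 4)*6/5 = -4*6/5 = -⅕*24 = -24/5 ≈ -4.8000)
((G - 1*77) + (76 - 40)/(-35 + 22))² = ((-24/5 - 1*77) + (76 - 40)/(-35 + 22))² = ((-24/5 - 77) + 36/(-13))² = (-409/5 + 36*(-1/13))² = (-409/5 - 36/13)² = (-5497/65)² = 30217009/4225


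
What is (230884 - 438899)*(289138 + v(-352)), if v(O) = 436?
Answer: -60235735610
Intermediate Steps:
(230884 - 438899)*(289138 + v(-352)) = (230884 - 438899)*(289138 + 436) = -208015*289574 = -60235735610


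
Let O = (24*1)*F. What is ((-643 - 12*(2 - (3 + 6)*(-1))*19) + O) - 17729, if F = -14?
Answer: -21216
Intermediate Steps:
O = -336 (O = (24*1)*(-14) = 24*(-14) = -336)
((-643 - 12*(2 - (3 + 6)*(-1))*19) + O) - 17729 = ((-643 - 12*(2 - (3 + 6)*(-1))*19) - 336) - 17729 = ((-643 - 12*(2 - 9*(-1))*19) - 336) - 17729 = ((-643 - 12*(2 - 1*(-9))*19) - 336) - 17729 = ((-643 - 12*(2 + 9)*19) - 336) - 17729 = ((-643 - 12*11*19) - 336) - 17729 = ((-643 - 132*19) - 336) - 17729 = ((-643 - 2508) - 336) - 17729 = (-3151 - 336) - 17729 = -3487 - 17729 = -21216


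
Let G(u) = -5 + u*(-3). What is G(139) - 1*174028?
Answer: -174450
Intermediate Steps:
G(u) = -5 - 3*u
G(139) - 1*174028 = (-5 - 3*139) - 1*174028 = (-5 - 417) - 174028 = -422 - 174028 = -174450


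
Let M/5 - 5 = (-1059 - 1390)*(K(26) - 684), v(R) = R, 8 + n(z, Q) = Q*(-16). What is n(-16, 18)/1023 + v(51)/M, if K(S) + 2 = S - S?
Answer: -226034177/781208835 ≈ -0.28934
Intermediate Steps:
n(z, Q) = -8 - 16*Q (n(z, Q) = -8 + Q*(-16) = -8 - 16*Q)
K(S) = -2 (K(S) = -2 + (S - S) = -2 + 0 = -2)
M = 8400095 (M = 25 + 5*((-1059 - 1390)*(-2 - 684)) = 25 + 5*(-2449*(-686)) = 25 + 5*1680014 = 25 + 8400070 = 8400095)
n(-16, 18)/1023 + v(51)/M = (-8 - 16*18)/1023 + 51/8400095 = (-8 - 288)*(1/1023) + 51*(1/8400095) = -296*1/1023 + 51/8400095 = -296/1023 + 51/8400095 = -226034177/781208835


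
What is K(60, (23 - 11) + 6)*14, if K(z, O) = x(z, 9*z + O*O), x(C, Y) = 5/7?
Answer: 10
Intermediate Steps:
x(C, Y) = 5/7 (x(C, Y) = 5*(⅐) = 5/7)
K(z, O) = 5/7
K(60, (23 - 11) + 6)*14 = (5/7)*14 = 10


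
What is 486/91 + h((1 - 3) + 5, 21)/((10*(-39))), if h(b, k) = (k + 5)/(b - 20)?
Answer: 124021/23205 ≈ 5.3446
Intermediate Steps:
h(b, k) = (5 + k)/(-20 + b)
486/91 + h((1 - 3) + 5, 21)/((10*(-39))) = 486/91 + ((5 + 21)/(-20 + ((1 - 3) + 5)))/((10*(-39))) = 486*(1/91) + (26/(-20 + (-2 + 5)))/(-390) = 486/91 + (26/(-20 + 3))*(-1/390) = 486/91 + (26/(-17))*(-1/390) = 486/91 - 1/17*26*(-1/390) = 486/91 - 26/17*(-1/390) = 486/91 + 1/255 = 124021/23205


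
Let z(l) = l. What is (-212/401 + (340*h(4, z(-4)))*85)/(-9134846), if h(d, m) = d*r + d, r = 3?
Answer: -13244442/261648089 ≈ -0.050619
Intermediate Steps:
h(d, m) = 4*d (h(d, m) = d*3 + d = 3*d + d = 4*d)
(-212/401 + (340*h(4, z(-4)))*85)/(-9134846) = (-212/401 + (340*(4*4))*85)/(-9134846) = (-212*1/401 + (340*16)*85)*(-1/9134846) = (-212/401 + 5440*85)*(-1/9134846) = (-212/401 + 462400)*(-1/9134846) = (185422188/401)*(-1/9134846) = -13244442/261648089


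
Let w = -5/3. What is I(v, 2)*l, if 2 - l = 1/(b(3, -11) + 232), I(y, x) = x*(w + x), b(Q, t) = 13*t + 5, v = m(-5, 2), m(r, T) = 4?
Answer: 187/141 ≈ 1.3262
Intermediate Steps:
w = -5/3 (w = -5*⅓ = -5/3 ≈ -1.6667)
v = 4
b(Q, t) = 5 + 13*t
I(y, x) = x*(-5/3 + x)
l = 187/94 (l = 2 - 1/((5 + 13*(-11)) + 232) = 2 - 1/((5 - 143) + 232) = 2 - 1/(-138 + 232) = 2 - 1/94 = 187/94 ≈ 1.9894)
I(v, 2)*l = ((⅓)*2*(-5 + 3*2))*(187/94) = ((⅓)*2*(-5 + 6))*(187/94) = ((⅓)*2*1)*(187/94) = (⅔)*(187/94) = 187/141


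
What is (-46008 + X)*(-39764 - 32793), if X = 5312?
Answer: 2952779672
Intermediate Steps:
(-46008 + X)*(-39764 - 32793) = (-46008 + 5312)*(-39764 - 32793) = -40696*(-72557) = 2952779672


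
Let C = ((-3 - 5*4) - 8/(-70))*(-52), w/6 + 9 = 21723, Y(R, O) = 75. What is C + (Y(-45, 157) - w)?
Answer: -4515663/35 ≈ -1.2902e+5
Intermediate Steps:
w = 130284 (w = -54 + 6*21723 = -54 + 130338 = 130284)
C = 41652/35 (C = ((-3 - 20) - 8*(-1/70))*(-52) = (-23 + 4/35)*(-52) = -801/35*(-52) = 41652/35 ≈ 1190.1)
C + (Y(-45, 157) - w) = 41652/35 + (75 - 1*130284) = 41652/35 + (75 - 130284) = 41652/35 - 130209 = -4515663/35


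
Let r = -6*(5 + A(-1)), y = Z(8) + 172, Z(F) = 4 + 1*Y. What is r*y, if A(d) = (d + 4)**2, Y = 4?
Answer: -15120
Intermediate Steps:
A(d) = (4 + d)**2
Z(F) = 8 (Z(F) = 4 + 1*4 = 4 + 4 = 8)
y = 180 (y = 8 + 172 = 180)
r = -84 (r = -6*(5 + (4 - 1)**2) = -6*(5 + 3**2) = -6*(5 + 9) = -6*14 = -84)
r*y = -84*180 = -15120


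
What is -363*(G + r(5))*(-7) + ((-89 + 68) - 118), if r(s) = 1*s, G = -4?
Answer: 2402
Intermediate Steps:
r(s) = s
-363*(G + r(5))*(-7) + ((-89 + 68) - 118) = -363*(-4 + 5)*(-7) + ((-89 + 68) - 118) = -363*(-7) + (-21 - 118) = -363*(-7) - 139 = 2541 - 139 = 2402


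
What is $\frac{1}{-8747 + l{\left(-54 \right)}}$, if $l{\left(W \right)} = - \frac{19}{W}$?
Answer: $- \frac{54}{472319} \approx -0.00011433$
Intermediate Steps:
$\frac{1}{-8747 + l{\left(-54 \right)}} = \frac{1}{-8747 - \frac{19}{-54}} = \frac{1}{-8747 - - \frac{19}{54}} = \frac{1}{-8747 + \frac{19}{54}} = \frac{1}{- \frac{472319}{54}} = - \frac{54}{472319}$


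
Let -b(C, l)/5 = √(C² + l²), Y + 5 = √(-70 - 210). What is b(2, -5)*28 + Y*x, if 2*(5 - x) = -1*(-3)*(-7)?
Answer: -155/2 - 140*√29 + 31*I*√70 ≈ -831.42 + 259.36*I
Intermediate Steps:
Y = -5 + 2*I*√70 (Y = -5 + √(-70 - 210) = -5 + √(-280) = -5 + 2*I*√70 ≈ -5.0 + 16.733*I)
x = 31/2 (x = 5 - (-1*(-3))*(-7)/2 = 5 - 3*(-7)/2 = 5 - ½*(-21) = 5 + 21/2 = 31/2 ≈ 15.500)
b(C, l) = -5*√(C² + l²)
b(2, -5)*28 + Y*x = -5*√(2² + (-5)²)*28 + (-5 + 2*I*√70)*(31/2) = -5*√(4 + 25)*28 + (-155/2 + 31*I*√70) = -5*√29*28 + (-155/2 + 31*I*√70) = -140*√29 + (-155/2 + 31*I*√70) = -155/2 - 140*√29 + 31*I*√70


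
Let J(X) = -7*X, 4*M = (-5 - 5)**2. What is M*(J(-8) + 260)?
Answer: 7900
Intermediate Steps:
M = 25 (M = (-5 - 5)**2/4 = (1/4)*(-10)**2 = (1/4)*100 = 25)
M*(J(-8) + 260) = 25*(-7*(-8) + 260) = 25*(56 + 260) = 25*316 = 7900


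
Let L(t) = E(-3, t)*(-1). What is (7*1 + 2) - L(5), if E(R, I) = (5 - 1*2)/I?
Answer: 48/5 ≈ 9.6000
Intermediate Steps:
E(R, I) = 3/I (E(R, I) = (5 - 2)/I = 3/I)
L(t) = -3/t (L(t) = (3/t)*(-1) = -3/t)
(7*1 + 2) - L(5) = (7*1 + 2) - (-3)/5 = (7 + 2) - (-3)/5 = 9 - 1*(-3/5) = 9 + 3/5 = 48/5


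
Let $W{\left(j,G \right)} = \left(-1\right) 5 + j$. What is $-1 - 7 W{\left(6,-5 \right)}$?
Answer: $-8$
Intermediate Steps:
$W{\left(j,G \right)} = -5 + j$
$-1 - 7 W{\left(6,-5 \right)} = -1 - 7 \left(-5 + 6\right) = -1 - 7 = -8$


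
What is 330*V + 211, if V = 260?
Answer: 86011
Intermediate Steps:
330*V + 211 = 330*260 + 211 = 85800 + 211 = 86011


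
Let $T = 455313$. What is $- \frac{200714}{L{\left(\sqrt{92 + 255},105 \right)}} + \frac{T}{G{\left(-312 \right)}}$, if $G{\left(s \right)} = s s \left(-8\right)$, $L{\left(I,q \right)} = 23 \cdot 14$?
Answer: $- \frac{26075506619}{41793024} \approx -623.92$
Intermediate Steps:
$L{\left(I,q \right)} = 322$
$G{\left(s \right)} = - 8 s^{2}$ ($G{\left(s \right)} = s^{2} \left(-8\right) = - 8 s^{2}$)
$- \frac{200714}{L{\left(\sqrt{92 + 255},105 \right)}} + \frac{T}{G{\left(-312 \right)}} = - \frac{200714}{322} + \frac{455313}{\left(-8\right) \left(-312\right)^{2}} = \left(-200714\right) \frac{1}{322} + \frac{455313}{\left(-8\right) 97344} = - \frac{100357}{161} + \frac{455313}{-778752} = - \frac{100357}{161} + 455313 \left(- \frac{1}{778752}\right) = - \frac{100357}{161} - \frac{151771}{259584} = - \frac{26075506619}{41793024}$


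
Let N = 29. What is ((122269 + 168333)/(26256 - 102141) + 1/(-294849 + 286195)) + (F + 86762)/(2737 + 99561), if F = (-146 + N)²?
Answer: -47826712402106/16794998949855 ≈ -2.8477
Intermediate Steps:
F = 13689 (F = (-146 + 29)² = (-117)² = 13689)
((122269 + 168333)/(26256 - 102141) + 1/(-294849 + 286195)) + (F + 86762)/(2737 + 99561) = ((122269 + 168333)/(26256 - 102141) + 1/(-294849 + 286195)) + (13689 + 86762)/(2737 + 99561) = (290602/(-75885) + 1/(-8654)) + 100451/102298 = (290602*(-1/75885) - 1/8654) + 100451*(1/102298) = (-290602/75885 - 1/8654) + 100451/102298 = -2514945593/656708790 + 100451/102298 = -47826712402106/16794998949855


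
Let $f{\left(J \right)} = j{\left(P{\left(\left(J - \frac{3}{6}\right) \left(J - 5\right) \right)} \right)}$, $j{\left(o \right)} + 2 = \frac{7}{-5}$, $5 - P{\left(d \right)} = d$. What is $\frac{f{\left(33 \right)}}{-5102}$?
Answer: $\frac{17}{25510} \approx 0.00066641$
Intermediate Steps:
$P{\left(d \right)} = 5 - d$
$j{\left(o \right)} = - \frac{17}{5}$ ($j{\left(o \right)} = -2 + \frac{7}{-5} = -2 + 7 \left(- \frac{1}{5}\right) = -2 - \frac{7}{5} = - \frac{17}{5}$)
$f{\left(J \right)} = - \frac{17}{5}$
$\frac{f{\left(33 \right)}}{-5102} = - \frac{17}{5 \left(-5102\right)} = \left(- \frac{17}{5}\right) \left(- \frac{1}{5102}\right) = \frac{17}{25510}$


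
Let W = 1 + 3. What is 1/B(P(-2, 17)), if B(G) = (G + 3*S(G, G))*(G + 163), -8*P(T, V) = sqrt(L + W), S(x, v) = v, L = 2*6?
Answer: -1/325 ≈ -0.0030769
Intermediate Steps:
W = 4
L = 12
P(T, V) = -1/2 (P(T, V) = -sqrt(12 + 4)/8 = -sqrt(16)/8 = -1/8*4 = -1/2)
B(G) = 4*G*(163 + G) (B(G) = (G + 3*G)*(G + 163) = (4*G)*(163 + G) = 4*G*(163 + G))
1/B(P(-2, 17)) = 1/(4*(-1/2)*(163 - 1/2)) = 1/(4*(-1/2)*(325/2)) = 1/(-325) = -1/325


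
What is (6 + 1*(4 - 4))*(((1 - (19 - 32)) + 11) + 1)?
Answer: 156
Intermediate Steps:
(6 + 1*(4 - 4))*(((1 - (19 - 32)) + 11) + 1) = (6 + 1*0)*(((1 - 1*(-13)) + 11) + 1) = (6 + 0)*(((1 + 13) + 11) + 1) = 6*((14 + 11) + 1) = 6*(25 + 1) = 6*26 = 156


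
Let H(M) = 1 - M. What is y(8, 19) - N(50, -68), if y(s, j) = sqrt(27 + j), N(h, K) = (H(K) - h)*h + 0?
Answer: -950 + sqrt(46) ≈ -943.22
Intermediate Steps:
N(h, K) = h*(1 - K - h) (N(h, K) = ((1 - K) - h)*h + 0 = (1 - K - h)*h + 0 = h*(1 - K - h) + 0 = h*(1 - K - h))
y(8, 19) - N(50, -68) = sqrt(27 + 19) - 50*(1 - 1*(-68) - 1*50) = sqrt(46) - 50*(1 + 68 - 50) = sqrt(46) - 50*19 = sqrt(46) - 1*950 = sqrt(46) - 950 = -950 + sqrt(46)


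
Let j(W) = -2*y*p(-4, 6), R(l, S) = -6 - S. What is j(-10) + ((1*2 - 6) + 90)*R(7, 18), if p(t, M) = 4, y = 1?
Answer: -2072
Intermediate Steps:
j(W) = -8 (j(W) = -2*4 = -8)
j(-10) + ((1*2 - 6) + 90)*R(7, 18) = -8 + ((1*2 - 6) + 90)*(-6 - 1*18) = -8 + ((2 - 6) + 90)*(-6 - 18) = -8 + (-4 + 90)*(-24) = -8 + 86*(-24) = -8 - 2064 = -2072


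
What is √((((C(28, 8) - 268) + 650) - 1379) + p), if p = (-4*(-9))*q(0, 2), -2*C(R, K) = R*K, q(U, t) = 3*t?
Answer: I*√893 ≈ 29.883*I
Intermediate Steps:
C(R, K) = -K*R/2 (C(R, K) = -R*K/2 = -K*R/2)
p = 216 (p = (-4*(-9))*(3*2) = 36*6 = 216)
√((((C(28, 8) - 268) + 650) - 1379) + p) = √((((-½*8*28 - 268) + 650) - 1379) + 216) = √((((-112 - 268) + 650) - 1379) + 216) = √(((-380 + 650) - 1379) + 216) = √((270 - 1379) + 216) = √(-1109 + 216) = √(-893) = I*√893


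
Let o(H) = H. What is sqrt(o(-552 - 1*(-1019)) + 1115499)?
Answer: sqrt(1115966) ≈ 1056.4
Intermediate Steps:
sqrt(o(-552 - 1*(-1019)) + 1115499) = sqrt((-552 - 1*(-1019)) + 1115499) = sqrt((-552 + 1019) + 1115499) = sqrt(467 + 1115499) = sqrt(1115966)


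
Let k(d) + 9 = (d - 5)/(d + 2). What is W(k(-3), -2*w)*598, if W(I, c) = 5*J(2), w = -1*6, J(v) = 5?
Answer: 14950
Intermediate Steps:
k(d) = -9 + (-5 + d)/(2 + d) (k(d) = -9 + (d - 5)/(d + 2) = -9 + (-5 + d)/(2 + d))
w = -6
W(I, c) = 25 (W(I, c) = 5*5 = 25)
W(k(-3), -2*w)*598 = 25*598 = 14950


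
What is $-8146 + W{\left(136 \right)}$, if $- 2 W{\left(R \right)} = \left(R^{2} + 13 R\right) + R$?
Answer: $-18346$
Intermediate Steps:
$W{\left(R \right)} = - 7 R - \frac{R^{2}}{2}$ ($W{\left(R \right)} = - \frac{\left(R^{2} + 13 R\right) + R}{2} = - \frac{R^{2} + 14 R}{2} = - 7 R - \frac{R^{2}}{2}$)
$-8146 + W{\left(136 \right)} = -8146 - 68 \left(14 + 136\right) = -8146 - 68 \cdot 150 = -8146 - 10200 = -18346$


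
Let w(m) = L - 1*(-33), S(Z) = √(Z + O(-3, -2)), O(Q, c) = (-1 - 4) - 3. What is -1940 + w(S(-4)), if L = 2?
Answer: -1905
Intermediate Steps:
O(Q, c) = -8 (O(Q, c) = -5 - 3 = -8)
S(Z) = √(-8 + Z) (S(Z) = √(Z - 8) = √(-8 + Z))
w(m) = 35 (w(m) = 2 - 1*(-33) = 2 + 33 = 35)
-1940 + w(S(-4)) = -1940 + 35 = -1905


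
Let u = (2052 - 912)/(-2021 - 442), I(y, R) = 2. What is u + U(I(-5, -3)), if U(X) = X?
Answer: 1262/821 ≈ 1.5371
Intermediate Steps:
u = -380/821 (u = 1140/(-2463) = 1140*(-1/2463) = -380/821 ≈ -0.46285)
u + U(I(-5, -3)) = -380/821 + 2 = 1262/821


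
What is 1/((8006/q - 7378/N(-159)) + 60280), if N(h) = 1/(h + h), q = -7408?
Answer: 3704/8913612733 ≈ 4.1554e-7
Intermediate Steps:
N(h) = 1/(2*h)
1/((8006/q - 7378/N(-159)) + 60280) = 1/((8006/(-7408) - 7378/((½)/(-159))) + 60280) = 1/((8006*(-1/7408) - 7378/((½)*(-1/159))) + 60280) = 1/((-4003/3704 - 7378/(-1/318)) + 60280) = 1/((-4003/3704 - 7378*(-318)) + 60280) = 1/((-4003/3704 + 2346204) + 60280) = 1/(8690335613/3704 + 60280) = 1/(8913612733/3704) = 3704/8913612733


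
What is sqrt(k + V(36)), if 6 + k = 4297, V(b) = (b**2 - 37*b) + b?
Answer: sqrt(4291) ≈ 65.506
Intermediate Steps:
V(b) = b**2 - 36*b
k = 4291 (k = -6 + 4297 = 4291)
sqrt(k + V(36)) = sqrt(4291 + 36*(-36 + 36)) = sqrt(4291 + 36*0) = sqrt(4291 + 0) = sqrt(4291)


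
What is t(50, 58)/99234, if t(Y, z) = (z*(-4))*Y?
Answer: -5800/49617 ≈ -0.11690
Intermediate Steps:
t(Y, z) = -4*Y*z (t(Y, z) = (-4*z)*Y = -4*Y*z)
t(50, 58)/99234 = -4*50*58/99234 = -11600*1/99234 = -5800/49617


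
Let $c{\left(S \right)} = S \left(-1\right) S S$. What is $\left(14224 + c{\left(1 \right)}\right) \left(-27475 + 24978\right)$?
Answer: $-35514831$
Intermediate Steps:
$c{\left(S \right)} = - S^{3}$ ($c{\left(S \right)} = - S S S = - S^{2} S = - S^{3}$)
$\left(14224 + c{\left(1 \right)}\right) \left(-27475 + 24978\right) = \left(14224 - 1^{3}\right) \left(-27475 + 24978\right) = \left(14224 - 1\right) \left(-2497\right) = 14223 \left(-2497\right) = -35514831$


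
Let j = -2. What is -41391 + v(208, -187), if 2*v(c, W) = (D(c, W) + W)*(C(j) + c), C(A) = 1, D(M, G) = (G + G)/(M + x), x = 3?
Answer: -25791681/422 ≈ -61118.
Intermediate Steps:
D(M, G) = 2*G/(3 + M) (D(M, G) = (G + G)/(M + 3) = (2*G)/(3 + M) = 2*G/(3 + M))
v(c, W) = (1 + c)*(W + 2*W/(3 + c))/2 (v(c, W) = ((2*W/(3 + c) + W)*(1 + c))/2 = ((W + 2*W/(3 + c))*(1 + c))/2 = ((1 + c)*(W + 2*W/(3 + c)))/2 = (1 + c)*(W + 2*W/(3 + c))/2)
-41391 + v(208, -187) = -41391 + (½)*(-187)*(5 + 208² + 6*208)/(3 + 208) = -41391 + (½)*(-187)*(5 + 43264 + 1248)/211 = -41391 + (½)*(-187)*(1/211)*44517 = -41391 - 8324679/422 = -25791681/422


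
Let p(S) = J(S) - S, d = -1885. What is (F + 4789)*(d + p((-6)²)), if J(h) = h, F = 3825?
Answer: -16237390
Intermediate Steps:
p(S) = 0 (p(S) = S - S = 0)
(F + 4789)*(d + p((-6)²)) = (3825 + 4789)*(-1885 + 0) = 8614*(-1885) = -16237390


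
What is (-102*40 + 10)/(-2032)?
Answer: 2035/1016 ≈ 2.0030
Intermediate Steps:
(-102*40 + 10)/(-2032) = (-4080 + 10)*(-1/2032) = -4070*(-1/2032) = 2035/1016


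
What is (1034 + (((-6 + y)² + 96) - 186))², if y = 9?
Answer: 908209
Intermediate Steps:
(1034 + (((-6 + y)² + 96) - 186))² = (1034 + (((-6 + 9)² + 96) - 186))² = (1034 + ((3² + 96) - 186))² = (1034 + ((9 + 96) - 186))² = (1034 + (105 - 186))² = (1034 - 81)² = 953² = 908209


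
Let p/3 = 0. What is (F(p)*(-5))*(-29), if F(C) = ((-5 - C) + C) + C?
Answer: -725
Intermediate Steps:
p = 0 (p = 3*0 = 0)
F(C) = -5 + C
(F(p)*(-5))*(-29) = ((-5 + 0)*(-5))*(-29) = -5*(-5)*(-29) = 25*(-29) = -725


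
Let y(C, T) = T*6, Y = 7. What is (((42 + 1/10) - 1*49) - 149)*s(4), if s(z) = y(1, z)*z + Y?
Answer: -160577/10 ≈ -16058.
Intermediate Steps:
y(C, T) = 6*T
s(z) = 7 + 6*z**2 (s(z) = (6*z)*z + 7 = 6*z**2 + 7 = 7 + 6*z**2)
(((42 + 1/10) - 1*49) - 149)*s(4) = (((42 + 1/10) - 1*49) - 149)*(7 + 6*4**2) = (((42 + 1/10) - 49) - 149)*(7 + 6*16) = ((421/10 - 49) - 149)*(7 + 96) = (-69/10 - 149)*103 = -1559/10*103 = -160577/10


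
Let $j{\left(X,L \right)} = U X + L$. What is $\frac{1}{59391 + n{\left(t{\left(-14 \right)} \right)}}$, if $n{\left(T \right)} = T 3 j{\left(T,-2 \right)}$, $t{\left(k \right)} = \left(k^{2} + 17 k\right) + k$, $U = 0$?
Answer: $\frac{1}{59727} \approx 1.6743 \cdot 10^{-5}$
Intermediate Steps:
$t{\left(k \right)} = k^{2} + 18 k$
$j{\left(X,L \right)} = L$ ($j{\left(X,L \right)} = 0 X + L = 0 + L = L$)
$n{\left(T \right)} = - 6 T$ ($n{\left(T \right)} = T 3 \left(-2\right) = 3 T \left(-2\right) = - 6 T$)
$\frac{1}{59391 + n{\left(t{\left(-14 \right)} \right)}} = \frac{1}{59391 - 6 \left(- 14 \left(18 - 14\right)\right)} = \frac{1}{59391 - 6 \left(\left(-14\right) 4\right)} = \frac{1}{59391 - -336} = \frac{1}{59391 + 336} = \frac{1}{59727}$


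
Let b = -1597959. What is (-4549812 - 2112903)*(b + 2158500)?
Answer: -3734724928815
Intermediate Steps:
(-4549812 - 2112903)*(b + 2158500) = (-4549812 - 2112903)*(-1597959 + 2158500) = -6662715*560541 = -3734724928815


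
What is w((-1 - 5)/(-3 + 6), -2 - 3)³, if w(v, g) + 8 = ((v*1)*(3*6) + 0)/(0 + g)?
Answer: -64/125 ≈ -0.51200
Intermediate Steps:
w(v, g) = -8 + 18*v/g (w(v, g) = -8 + ((v*1)*(3*6) + 0)/(0 + g) = -8 + (v*18 + 0)/g = -8 + (18*v + 0)/g = -8 + (18*v)/g = -8 + 18*v/g)
w((-1 - 5)/(-3 + 6), -2 - 3)³ = (-8 + 18*((-1 - 5)/(-3 + 6))/(-2 - 3))³ = (-8 + 18*(-6/3)/(-5))³ = (-8 + 18*(-6*⅓)*(-⅕))³ = (-8 + 18*(-2)*(-⅕))³ = (-8 + 36/5)³ = (-⅘)³ = -64/125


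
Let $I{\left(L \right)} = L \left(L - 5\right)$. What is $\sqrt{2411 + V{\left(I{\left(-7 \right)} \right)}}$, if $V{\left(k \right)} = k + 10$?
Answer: $\sqrt{2505} \approx 50.05$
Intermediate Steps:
$I{\left(L \right)} = L \left(-5 + L\right)$
$V{\left(k \right)} = 10 + k$
$\sqrt{2411 + V{\left(I{\left(-7 \right)} \right)}} = \sqrt{2411 - \left(-10 + 7 \left(-5 - 7\right)\right)} = \sqrt{2411 + \left(10 - -84\right)} = \sqrt{2411 + \left(10 + 84\right)} = \sqrt{2411 + 94} = \sqrt{2505}$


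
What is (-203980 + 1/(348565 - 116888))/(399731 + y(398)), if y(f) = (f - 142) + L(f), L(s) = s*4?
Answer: -47257474459/93036617983 ≈ -0.50795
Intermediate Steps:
L(s) = 4*s
y(f) = -142 + 5*f (y(f) = (f - 142) + 4*f = (-142 + f) + 4*f = -142 + 5*f)
(-203980 + 1/(348565 - 116888))/(399731 + y(398)) = (-203980 + 1/(348565 - 116888))/(399731 + (-142 + 5*398)) = (-203980 + 1/231677)/(399731 + (-142 + 1990)) = (-203980 + 1/231677)/(399731 + 1848) = -47257474459/231677/401579 = -47257474459/231677*1/401579 = -47257474459/93036617983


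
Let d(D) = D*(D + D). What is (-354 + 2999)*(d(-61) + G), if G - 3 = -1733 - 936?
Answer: 12632520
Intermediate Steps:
G = -2666 (G = 3 + (-1733 - 936) = 3 - 2669 = -2666)
d(D) = 2*D**2 (d(D) = D*(2*D) = 2*D**2)
(-354 + 2999)*(d(-61) + G) = (-354 + 2999)*(2*(-61)**2 - 2666) = 2645*(2*3721 - 2666) = 2645*(7442 - 2666) = 2645*4776 = 12632520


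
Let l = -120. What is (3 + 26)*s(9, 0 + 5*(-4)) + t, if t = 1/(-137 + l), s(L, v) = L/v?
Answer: -67097/5140 ≈ -13.054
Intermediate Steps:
t = -1/257 (t = 1/(-137 - 120) = 1/(-257) = -1/257 ≈ -0.0038911)
(3 + 26)*s(9, 0 + 5*(-4)) + t = (3 + 26)*(9/(0 + 5*(-4))) - 1/257 = 29*(9/(0 - 20)) - 1/257 = 29*(9/(-20)) - 1/257 = 29*(9*(-1/20)) - 1/257 = 29*(-9/20) - 1/257 = -261/20 - 1/257 = -67097/5140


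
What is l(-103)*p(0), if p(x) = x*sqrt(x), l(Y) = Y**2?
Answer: 0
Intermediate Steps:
p(x) = x**(3/2)
l(-103)*p(0) = (-103)**2*0**(3/2) = 10609*0 = 0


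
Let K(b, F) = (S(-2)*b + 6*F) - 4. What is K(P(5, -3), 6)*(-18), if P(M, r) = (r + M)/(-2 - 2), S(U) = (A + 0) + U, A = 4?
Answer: -558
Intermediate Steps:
S(U) = 4 + U (S(U) = (4 + 0) + U = 4 + U)
P(M, r) = -M/4 - r/4 (P(M, r) = (M + r)/(-4) = (M + r)*(-¼) = -M/4 - r/4)
K(b, F) = -4 + 2*b + 6*F (K(b, F) = ((4 - 2)*b + 6*F) - 4 = (2*b + 6*F) - 4 = -4 + 2*b + 6*F)
K(P(5, -3), 6)*(-18) = (-4 + 2*(-¼*5 - ¼*(-3)) + 6*6)*(-18) = (-4 + 2*(-5/4 + ¾) + 36)*(-18) = (-4 + 2*(-½) + 36)*(-18) = (-4 - 1 + 36)*(-18) = 31*(-18) = -558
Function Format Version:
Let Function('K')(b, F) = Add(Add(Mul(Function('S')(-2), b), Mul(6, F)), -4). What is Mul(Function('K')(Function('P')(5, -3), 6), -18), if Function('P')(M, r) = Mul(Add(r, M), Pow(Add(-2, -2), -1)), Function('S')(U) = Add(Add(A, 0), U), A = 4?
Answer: -558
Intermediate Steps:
Function('S')(U) = Add(4, U) (Function('S')(U) = Add(Add(4, 0), U) = Add(4, U))
Function('P')(M, r) = Add(Mul(Rational(-1, 4), M), Mul(Rational(-1, 4), r)) (Function('P')(M, r) = Mul(Add(M, r), Pow(-4, -1)) = Mul(Add(M, r), Rational(-1, 4)) = Add(Mul(Rational(-1, 4), M), Mul(Rational(-1, 4), r)))
Function('K')(b, F) = Add(-4, Mul(2, b), Mul(6, F)) (Function('K')(b, F) = Add(Add(Mul(Add(4, -2), b), Mul(6, F)), -4) = Add(Add(Mul(2, b), Mul(6, F)), -4) = Add(-4, Mul(2, b), Mul(6, F)))
Mul(Function('K')(Function('P')(5, -3), 6), -18) = Mul(Add(-4, Mul(2, Add(Mul(Rational(-1, 4), 5), Mul(Rational(-1, 4), -3))), Mul(6, 6)), -18) = Mul(Add(-4, Mul(2, Add(Rational(-5, 4), Rational(3, 4))), 36), -18) = Mul(Add(-4, Mul(2, Rational(-1, 2)), 36), -18) = Mul(Add(-4, -1, 36), -18) = Mul(31, -18) = -558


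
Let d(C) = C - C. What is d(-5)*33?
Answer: 0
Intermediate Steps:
d(C) = 0
d(-5)*33 = 0*33 = 0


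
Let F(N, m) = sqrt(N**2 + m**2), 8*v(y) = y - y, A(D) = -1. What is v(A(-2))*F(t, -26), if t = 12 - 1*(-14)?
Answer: 0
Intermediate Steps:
t = 26 (t = 12 + 14 = 26)
v(y) = 0 (v(y) = (y - y)/8 = (1/8)*0 = 0)
v(A(-2))*F(t, -26) = 0*sqrt(26**2 + (-26)**2) = 0*sqrt(676 + 676) = 0*sqrt(1352) = 0*(26*sqrt(2)) = 0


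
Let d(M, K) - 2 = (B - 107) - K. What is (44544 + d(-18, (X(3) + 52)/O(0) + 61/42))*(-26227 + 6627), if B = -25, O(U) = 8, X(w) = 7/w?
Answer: -2611058450/3 ≈ -8.7035e+8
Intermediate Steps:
d(M, K) = -130 - K (d(M, K) = 2 + ((-25 - 107) - K) = 2 + (-132 - K) = -130 - K)
(44544 + d(-18, (X(3) + 52)/O(0) + 61/42))*(-26227 + 6627) = (44544 + (-130 - ((7/3 + 52)/8 + 61/42)))*(-26227 + 6627) = (44544 + (-130 - ((7*(1/3) + 52)*(1/8) + 61*(1/42))))*(-19600) = (44544 + (-130 - ((7/3 + 52)*(1/8) + 61/42)))*(-19600) = (44544 + (-130 - ((163/3)*(1/8) + 61/42)))*(-19600) = (44544 + (-130 - (163/24 + 61/42)))*(-19600) = (44544 + (-130 - 1*1385/168))*(-19600) = (44544 + (-130 - 1385/168))*(-19600) = (44544 - 23225/168)*(-19600) = (7460167/168)*(-19600) = -2611058450/3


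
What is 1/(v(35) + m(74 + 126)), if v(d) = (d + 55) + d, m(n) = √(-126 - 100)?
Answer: 125/15851 - I*√226/15851 ≈ 0.0078859 - 0.00094841*I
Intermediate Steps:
m(n) = I*√226 (m(n) = √(-226) = I*√226)
v(d) = 55 + 2*d (v(d) = (55 + d) + d = 55 + 2*d)
1/(v(35) + m(74 + 126)) = 1/((55 + 2*35) + I*√226) = 1/((55 + 70) + I*√226) = 1/(125 + I*√226)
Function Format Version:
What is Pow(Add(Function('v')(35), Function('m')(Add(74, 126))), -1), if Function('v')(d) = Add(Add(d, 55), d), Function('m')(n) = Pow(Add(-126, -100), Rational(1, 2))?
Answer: Add(Rational(125, 15851), Mul(Rational(-1, 15851), I, Pow(226, Rational(1, 2)))) ≈ Add(0.0078859, Mul(-0.00094841, I))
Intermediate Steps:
Function('m')(n) = Mul(I, Pow(226, Rational(1, 2))) (Function('m')(n) = Pow(-226, Rational(1, 2)) = Mul(I, Pow(226, Rational(1, 2))))
Function('v')(d) = Add(55, Mul(2, d)) (Function('v')(d) = Add(Add(55, d), d) = Add(55, Mul(2, d)))
Pow(Add(Function('v')(35), Function('m')(Add(74, 126))), -1) = Pow(Add(Add(55, Mul(2, 35)), Mul(I, Pow(226, Rational(1, 2)))), -1) = Pow(Add(Add(55, 70), Mul(I, Pow(226, Rational(1, 2)))), -1) = Pow(Add(125, Mul(I, Pow(226, Rational(1, 2)))), -1)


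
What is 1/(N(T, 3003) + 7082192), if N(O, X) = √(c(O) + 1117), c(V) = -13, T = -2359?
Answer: 442637/3134840220235 - √69/12539360880940 ≈ 1.4120e-7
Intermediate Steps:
N(O, X) = 4*√69 (N(O, X) = √(-13 + 1117) = √1104 = 4*√69)
1/(N(T, 3003) + 7082192) = 1/(4*√69 + 7082192) = 1/(7082192 + 4*√69)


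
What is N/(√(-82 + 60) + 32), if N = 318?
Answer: 5088/523 - 159*I*√22/523 ≈ 9.7285 - 1.426*I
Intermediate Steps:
N/(√(-82 + 60) + 32) = 318/(√(-82 + 60) + 32) = 318/(√(-22) + 32) = 318/(I*√22 + 32) = 318/(32 + I*√22)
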